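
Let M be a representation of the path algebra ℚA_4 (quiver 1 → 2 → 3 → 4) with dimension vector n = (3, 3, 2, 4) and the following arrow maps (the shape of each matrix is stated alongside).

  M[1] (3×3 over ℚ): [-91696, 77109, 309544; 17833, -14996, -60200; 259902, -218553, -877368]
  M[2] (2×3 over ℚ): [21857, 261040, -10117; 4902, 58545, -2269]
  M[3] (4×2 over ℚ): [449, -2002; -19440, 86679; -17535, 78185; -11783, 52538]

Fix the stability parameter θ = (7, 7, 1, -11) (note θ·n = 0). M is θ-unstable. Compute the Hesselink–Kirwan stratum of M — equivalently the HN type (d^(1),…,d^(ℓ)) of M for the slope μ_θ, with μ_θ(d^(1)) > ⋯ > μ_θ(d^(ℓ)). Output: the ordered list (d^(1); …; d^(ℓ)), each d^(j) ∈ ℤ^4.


Barcode: M ≅ I[1,1], I[1,2], I[1,4], I[2,4], I[4,4]^2. HN layers by μ_θ (4 steps, strictly decreasing):
  μ^(1)=7; μ^(2)=1; μ^(3)=-1; μ^(4)=-11

((2, 1, 0, 0); (1, 1, 1, 1); (0, 1, 1, 1); (0, 0, 0, 2))


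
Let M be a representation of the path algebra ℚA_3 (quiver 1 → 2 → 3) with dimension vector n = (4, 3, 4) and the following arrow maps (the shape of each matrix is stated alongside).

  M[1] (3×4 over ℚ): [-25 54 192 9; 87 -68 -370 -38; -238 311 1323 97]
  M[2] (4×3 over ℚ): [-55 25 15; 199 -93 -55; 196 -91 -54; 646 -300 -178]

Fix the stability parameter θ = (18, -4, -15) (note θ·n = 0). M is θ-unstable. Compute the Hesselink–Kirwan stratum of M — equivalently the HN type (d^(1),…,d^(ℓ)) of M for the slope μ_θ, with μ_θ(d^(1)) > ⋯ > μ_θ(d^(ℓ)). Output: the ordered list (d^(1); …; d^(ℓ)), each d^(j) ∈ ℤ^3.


Barcode: M ≅ I[1,1], I[1,2], I[1,3]^2, I[3,3]^2. HN layers by μ_θ (4 steps, strictly decreasing):
  μ^(1)=18; μ^(2)=7; μ^(3)=-1/3; μ^(4)=-15

((1, 0, 0); (1, 1, 0); (2, 2, 2); (0, 0, 2))


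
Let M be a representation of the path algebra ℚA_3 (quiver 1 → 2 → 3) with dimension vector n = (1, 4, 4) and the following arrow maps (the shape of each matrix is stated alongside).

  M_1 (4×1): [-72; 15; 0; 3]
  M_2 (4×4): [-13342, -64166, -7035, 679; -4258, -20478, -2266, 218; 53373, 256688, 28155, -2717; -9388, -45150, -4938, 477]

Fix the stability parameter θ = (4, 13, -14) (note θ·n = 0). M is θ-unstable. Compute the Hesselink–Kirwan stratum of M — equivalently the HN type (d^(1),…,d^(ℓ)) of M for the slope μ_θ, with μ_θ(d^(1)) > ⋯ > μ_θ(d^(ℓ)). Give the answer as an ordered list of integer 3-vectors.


Interval decomposition of M: I[1,3], I[2,3]^3.
HN type (ℓ=2): μ^(1)=1; μ^(2)=-1/2

((1, 1, 1); (0, 3, 3))


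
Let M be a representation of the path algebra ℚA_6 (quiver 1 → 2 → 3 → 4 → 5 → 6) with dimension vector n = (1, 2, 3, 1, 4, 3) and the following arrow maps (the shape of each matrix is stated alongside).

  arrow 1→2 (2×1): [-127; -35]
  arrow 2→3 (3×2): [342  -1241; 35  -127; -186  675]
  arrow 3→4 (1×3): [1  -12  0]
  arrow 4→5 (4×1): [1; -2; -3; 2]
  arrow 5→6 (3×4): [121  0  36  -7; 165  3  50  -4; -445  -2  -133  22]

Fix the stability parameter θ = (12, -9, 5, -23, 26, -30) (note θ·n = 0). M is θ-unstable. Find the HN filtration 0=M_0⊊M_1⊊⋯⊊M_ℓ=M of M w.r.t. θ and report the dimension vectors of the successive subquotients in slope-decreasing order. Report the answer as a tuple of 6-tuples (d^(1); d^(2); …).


Via rank(M_{q-1}∘⋯∘M_p): M ≅ I[1,6], I[2,3], I[3,3], I[5,5], I[5,6]^2.
μ_θ-semistable layers: μ^(1)=26; μ^(2)=5; μ^(3)=-2; μ^(4)=-15/4; μ^(5)=-9

((0, 0, 0, 0, 1, 0); (0, 0, 2, 0, 0, 0); (0, 0, 0, 0, 3, 3); (1, 1, 1, 1, 0, 0); (0, 1, 0, 0, 0, 0))


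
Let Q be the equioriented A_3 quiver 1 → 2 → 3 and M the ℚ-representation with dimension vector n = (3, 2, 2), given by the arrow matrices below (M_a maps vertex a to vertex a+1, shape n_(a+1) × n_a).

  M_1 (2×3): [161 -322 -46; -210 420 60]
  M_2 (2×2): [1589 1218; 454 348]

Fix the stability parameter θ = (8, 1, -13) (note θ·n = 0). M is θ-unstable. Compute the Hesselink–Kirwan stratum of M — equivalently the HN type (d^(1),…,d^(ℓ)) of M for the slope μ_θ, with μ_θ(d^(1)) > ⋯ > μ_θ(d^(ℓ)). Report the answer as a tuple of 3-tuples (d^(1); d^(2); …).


Barcode: M ≅ I[1,1]^2, I[1,3], I[2,2], I[3,3]. HN layers by μ_θ (4 steps, strictly decreasing):
  μ^(1)=8; μ^(2)=1; μ^(3)=-4/3; μ^(4)=-13

((2, 0, 0); (0, 1, 0); (1, 1, 1); (0, 0, 1))


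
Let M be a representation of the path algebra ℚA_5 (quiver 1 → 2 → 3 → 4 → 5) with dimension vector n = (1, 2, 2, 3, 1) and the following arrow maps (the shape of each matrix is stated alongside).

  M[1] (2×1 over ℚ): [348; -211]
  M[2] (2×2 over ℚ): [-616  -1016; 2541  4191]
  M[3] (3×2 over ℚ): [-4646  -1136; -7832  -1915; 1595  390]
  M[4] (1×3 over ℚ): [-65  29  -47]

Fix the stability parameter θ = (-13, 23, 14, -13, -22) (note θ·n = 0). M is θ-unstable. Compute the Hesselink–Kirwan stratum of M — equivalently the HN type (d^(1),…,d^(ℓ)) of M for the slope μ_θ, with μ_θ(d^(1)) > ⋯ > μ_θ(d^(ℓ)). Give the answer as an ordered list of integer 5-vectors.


Interval decomposition of M: I[1,5], I[2,2], I[3,4], I[4,4].
HN type (ℓ=3): μ^(1)=23; μ^(2)=1/2; μ^(3)=-13

((0, 1, 0, 0, 0); (0, 1, 2, 2, 1); (1, 0, 0, 1, 0))


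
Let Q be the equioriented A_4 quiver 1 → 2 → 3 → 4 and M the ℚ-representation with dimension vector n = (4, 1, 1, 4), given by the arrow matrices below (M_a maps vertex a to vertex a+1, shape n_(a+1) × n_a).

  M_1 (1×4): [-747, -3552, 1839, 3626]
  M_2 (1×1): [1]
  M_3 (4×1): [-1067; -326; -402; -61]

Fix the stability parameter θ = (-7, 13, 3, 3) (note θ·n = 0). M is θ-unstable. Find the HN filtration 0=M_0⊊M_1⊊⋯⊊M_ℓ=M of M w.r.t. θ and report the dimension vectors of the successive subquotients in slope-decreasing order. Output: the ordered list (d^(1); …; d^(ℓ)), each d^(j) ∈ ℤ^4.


Interval decomposition of M: I[1,1]^3, I[1,4], I[4,4]^3.
HN type (ℓ=3): μ^(1)=19/3; μ^(2)=3; μ^(3)=-7

((0, 1, 1, 1); (0, 0, 0, 3); (4, 0, 0, 0))


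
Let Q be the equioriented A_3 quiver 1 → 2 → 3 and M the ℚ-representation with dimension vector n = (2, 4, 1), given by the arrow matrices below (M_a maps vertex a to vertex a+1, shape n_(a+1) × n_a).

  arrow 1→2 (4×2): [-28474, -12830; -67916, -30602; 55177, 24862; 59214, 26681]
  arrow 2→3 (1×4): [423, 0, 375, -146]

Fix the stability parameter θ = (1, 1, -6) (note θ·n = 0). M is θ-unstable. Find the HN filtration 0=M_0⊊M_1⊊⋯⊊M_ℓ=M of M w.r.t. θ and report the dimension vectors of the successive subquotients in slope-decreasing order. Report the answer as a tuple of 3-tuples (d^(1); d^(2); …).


Via rank(M_{q-1}∘⋯∘M_p): M ≅ I[1,2], I[1,3], I[2,2]^2.
μ_θ-semistable layers: μ^(1)=1; μ^(2)=-4/3

((1, 3, 0); (1, 1, 1))


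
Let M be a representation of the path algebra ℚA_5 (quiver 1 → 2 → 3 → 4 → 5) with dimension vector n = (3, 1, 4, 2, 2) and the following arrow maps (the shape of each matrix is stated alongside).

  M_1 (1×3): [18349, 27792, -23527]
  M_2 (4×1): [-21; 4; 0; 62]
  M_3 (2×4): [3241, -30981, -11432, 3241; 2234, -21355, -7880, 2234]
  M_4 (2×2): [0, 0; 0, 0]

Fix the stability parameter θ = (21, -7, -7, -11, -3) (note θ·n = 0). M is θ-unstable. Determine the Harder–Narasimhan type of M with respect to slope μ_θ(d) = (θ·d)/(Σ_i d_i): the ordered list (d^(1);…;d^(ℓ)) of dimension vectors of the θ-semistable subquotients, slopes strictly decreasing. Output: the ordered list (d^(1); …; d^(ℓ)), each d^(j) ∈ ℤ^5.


Interval decomposition of M: I[1,1]^2, I[1,4], I[3,3]^2, I[3,4], I[5,5]^2.
HN type (ℓ=5): μ^(1)=21; μ^(2)=-1; μ^(3)=-3; μ^(4)=-7; μ^(5)=-9

((2, 0, 0, 0, 0); (1, 1, 1, 1, 0); (0, 0, 0, 0, 2); (0, 0, 2, 0, 0); (0, 0, 1, 1, 0))


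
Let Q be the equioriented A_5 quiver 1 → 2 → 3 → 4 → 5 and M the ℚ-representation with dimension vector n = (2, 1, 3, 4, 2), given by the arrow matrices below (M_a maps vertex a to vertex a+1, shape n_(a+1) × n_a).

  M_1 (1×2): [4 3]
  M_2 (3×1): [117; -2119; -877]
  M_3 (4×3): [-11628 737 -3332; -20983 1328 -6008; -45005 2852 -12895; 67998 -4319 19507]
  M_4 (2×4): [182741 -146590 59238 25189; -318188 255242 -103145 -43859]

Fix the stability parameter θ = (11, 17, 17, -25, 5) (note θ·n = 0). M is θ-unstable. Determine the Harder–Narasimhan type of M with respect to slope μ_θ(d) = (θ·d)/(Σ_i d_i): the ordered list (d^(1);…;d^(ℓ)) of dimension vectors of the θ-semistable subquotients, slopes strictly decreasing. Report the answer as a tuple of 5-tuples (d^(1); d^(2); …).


Via rank(M_{q-1}∘⋯∘M_p): M ≅ I[1,1], I[1,5], I[3,4], I[3,5], I[4,4].
μ_θ-semistable layers: μ^(1)=11; μ^(2)=5; μ^(3)=-4; μ^(4)=-25

((1, 0, 0, 0, 0); (1, 1, 1, 1, 2); (0, 0, 2, 2, 0); (0, 0, 0, 1, 0))


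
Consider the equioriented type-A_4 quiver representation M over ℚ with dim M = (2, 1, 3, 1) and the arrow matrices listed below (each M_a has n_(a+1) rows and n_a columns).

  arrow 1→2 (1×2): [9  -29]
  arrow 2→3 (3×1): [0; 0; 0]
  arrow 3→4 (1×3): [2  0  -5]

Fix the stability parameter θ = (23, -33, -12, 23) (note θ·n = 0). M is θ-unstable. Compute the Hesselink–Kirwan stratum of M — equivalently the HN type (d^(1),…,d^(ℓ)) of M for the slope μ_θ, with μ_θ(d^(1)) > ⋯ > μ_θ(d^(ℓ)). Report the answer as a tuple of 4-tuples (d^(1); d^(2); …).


Barcode: M ≅ I[1,1], I[1,2], I[3,3]^2, I[3,4]. HN layers by μ_θ (3 steps, strictly decreasing):
  μ^(1)=23; μ^(2)=-5; μ^(3)=-12

((1, 0, 0, 1); (1, 1, 0, 0); (0, 0, 3, 0))


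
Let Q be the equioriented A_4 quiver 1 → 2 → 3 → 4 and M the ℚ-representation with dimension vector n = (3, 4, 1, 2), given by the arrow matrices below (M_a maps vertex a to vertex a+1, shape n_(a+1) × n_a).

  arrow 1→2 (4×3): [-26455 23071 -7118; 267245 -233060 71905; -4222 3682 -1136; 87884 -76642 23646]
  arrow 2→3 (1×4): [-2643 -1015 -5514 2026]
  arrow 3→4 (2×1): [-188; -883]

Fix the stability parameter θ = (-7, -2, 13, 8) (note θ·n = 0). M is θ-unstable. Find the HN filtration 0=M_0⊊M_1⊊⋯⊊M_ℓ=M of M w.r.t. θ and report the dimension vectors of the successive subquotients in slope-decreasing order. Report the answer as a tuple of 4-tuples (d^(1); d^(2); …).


Barcode: M ≅ I[1,1], I[1,2], I[1,4], I[2,2]^2, I[4,4]. HN layers by μ_θ (4 steps, strictly decreasing):
  μ^(1)=21/2; μ^(2)=8; μ^(3)=-2; μ^(4)=-7

((0, 0, 1, 1); (0, 0, 0, 1); (0, 4, 0, 0); (3, 0, 0, 0))


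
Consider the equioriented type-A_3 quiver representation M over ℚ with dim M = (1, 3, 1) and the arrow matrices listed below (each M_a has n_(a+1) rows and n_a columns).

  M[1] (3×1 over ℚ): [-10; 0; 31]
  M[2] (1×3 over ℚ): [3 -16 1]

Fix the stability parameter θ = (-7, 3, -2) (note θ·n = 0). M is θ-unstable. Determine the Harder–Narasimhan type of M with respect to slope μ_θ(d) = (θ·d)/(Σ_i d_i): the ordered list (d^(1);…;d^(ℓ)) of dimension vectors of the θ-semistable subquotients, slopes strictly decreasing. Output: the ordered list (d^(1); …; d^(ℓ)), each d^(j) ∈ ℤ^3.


Via rank(M_{q-1}∘⋯∘M_p): M ≅ I[1,3], I[2,2]^2.
μ_θ-semistable layers: μ^(1)=3; μ^(2)=1/2; μ^(3)=-7

((0, 2, 0); (0, 1, 1); (1, 0, 0))


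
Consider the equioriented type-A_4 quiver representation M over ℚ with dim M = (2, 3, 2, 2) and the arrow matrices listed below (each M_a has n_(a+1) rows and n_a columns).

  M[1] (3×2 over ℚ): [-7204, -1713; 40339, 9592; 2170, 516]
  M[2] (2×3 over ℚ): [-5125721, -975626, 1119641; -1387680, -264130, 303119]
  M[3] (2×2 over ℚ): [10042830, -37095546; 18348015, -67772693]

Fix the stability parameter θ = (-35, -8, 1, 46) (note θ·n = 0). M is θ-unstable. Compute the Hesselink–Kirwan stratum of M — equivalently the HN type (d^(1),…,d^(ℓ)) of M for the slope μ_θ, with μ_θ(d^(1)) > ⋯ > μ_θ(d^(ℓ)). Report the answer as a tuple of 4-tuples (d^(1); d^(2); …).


Barcode: M ≅ I[1,2], I[1,4], I[2,3], I[4,4]. HN layers by μ_θ (4 steps, strictly decreasing):
  μ^(1)=46; μ^(2)=1; μ^(3)=-8; μ^(4)=-35

((0, 0, 0, 2); (0, 0, 2, 0); (0, 3, 0, 0); (2, 0, 0, 0))


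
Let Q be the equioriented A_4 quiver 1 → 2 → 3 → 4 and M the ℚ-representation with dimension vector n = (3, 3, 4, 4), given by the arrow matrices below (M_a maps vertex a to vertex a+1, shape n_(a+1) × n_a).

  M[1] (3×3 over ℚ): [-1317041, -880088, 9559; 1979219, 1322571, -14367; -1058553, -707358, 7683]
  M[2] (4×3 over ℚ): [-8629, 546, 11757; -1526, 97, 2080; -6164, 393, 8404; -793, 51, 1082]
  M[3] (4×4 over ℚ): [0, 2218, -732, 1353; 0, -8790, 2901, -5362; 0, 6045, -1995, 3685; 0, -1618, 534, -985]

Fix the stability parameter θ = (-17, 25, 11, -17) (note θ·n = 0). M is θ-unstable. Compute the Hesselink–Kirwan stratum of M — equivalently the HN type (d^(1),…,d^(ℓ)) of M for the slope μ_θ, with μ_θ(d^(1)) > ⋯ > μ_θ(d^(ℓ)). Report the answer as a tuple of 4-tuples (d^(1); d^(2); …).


Barcode: M ≅ I[1,1], I[1,4]^2, I[2,3], I[3,4], I[4,4]. HN layers by μ_θ (4 steps, strictly decreasing):
  μ^(1)=18; μ^(2)=19/3; μ^(3)=-3; μ^(4)=-17

((0, 1, 1, 0); (0, 2, 2, 2); (0, 0, 1, 1); (3, 0, 0, 1))


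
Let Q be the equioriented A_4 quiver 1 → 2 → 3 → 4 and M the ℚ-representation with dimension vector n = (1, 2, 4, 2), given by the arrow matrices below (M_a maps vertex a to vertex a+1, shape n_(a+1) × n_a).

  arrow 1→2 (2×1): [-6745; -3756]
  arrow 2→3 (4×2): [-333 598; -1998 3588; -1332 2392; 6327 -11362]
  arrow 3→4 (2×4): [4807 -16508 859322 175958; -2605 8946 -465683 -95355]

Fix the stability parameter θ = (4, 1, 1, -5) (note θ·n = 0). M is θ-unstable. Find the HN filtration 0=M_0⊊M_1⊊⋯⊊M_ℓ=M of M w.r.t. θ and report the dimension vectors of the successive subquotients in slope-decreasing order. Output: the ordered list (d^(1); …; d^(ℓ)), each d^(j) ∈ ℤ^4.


Interval decomposition of M: I[1,4], I[2,2], I[3,3]^2, I[3,4].
HN type (ℓ=3): μ^(1)=1; μ^(2)=1/4; μ^(3)=-2

((0, 1, 2, 0); (1, 1, 1, 1); (0, 0, 1, 1))


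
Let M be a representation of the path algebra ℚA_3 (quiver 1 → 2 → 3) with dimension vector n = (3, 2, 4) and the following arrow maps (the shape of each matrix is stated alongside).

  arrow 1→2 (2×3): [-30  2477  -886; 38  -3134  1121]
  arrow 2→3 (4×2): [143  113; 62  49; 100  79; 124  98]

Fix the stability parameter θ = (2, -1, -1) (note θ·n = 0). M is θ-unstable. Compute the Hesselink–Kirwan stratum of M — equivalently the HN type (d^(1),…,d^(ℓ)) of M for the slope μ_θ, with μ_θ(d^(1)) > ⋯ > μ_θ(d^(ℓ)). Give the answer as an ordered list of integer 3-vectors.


Interval decomposition of M: I[1,1], I[1,3]^2, I[3,3]^2.
HN type (ℓ=3): μ^(1)=2; μ^(2)=0; μ^(3)=-1

((1, 0, 0); (2, 2, 2); (0, 0, 2))


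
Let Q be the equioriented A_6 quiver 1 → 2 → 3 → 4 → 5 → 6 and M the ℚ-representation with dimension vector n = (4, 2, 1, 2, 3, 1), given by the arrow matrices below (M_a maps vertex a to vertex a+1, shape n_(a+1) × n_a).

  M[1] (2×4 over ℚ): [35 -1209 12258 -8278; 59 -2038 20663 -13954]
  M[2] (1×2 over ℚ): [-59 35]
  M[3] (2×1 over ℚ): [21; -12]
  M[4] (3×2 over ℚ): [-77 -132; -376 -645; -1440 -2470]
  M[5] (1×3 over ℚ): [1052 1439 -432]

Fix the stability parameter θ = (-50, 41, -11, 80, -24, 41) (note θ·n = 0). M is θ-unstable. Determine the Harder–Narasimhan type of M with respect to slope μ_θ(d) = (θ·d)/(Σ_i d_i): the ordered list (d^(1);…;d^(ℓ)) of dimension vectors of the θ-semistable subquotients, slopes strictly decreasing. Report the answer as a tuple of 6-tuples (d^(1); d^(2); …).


Interval decomposition of M: I[1,1]^2, I[1,2], I[1,5], I[4,6], I[5,5].
HN type (ℓ=5): μ^(1)=41; μ^(2)=28; μ^(3)=15; μ^(4)=-24; μ^(5)=-50

((0, 1, 0, 0, 0, 1); (0, 0, 0, 2, 2, 0); (0, 1, 1, 0, 0, 0); (0, 0, 0, 0, 1, 0); (4, 0, 0, 0, 0, 0))


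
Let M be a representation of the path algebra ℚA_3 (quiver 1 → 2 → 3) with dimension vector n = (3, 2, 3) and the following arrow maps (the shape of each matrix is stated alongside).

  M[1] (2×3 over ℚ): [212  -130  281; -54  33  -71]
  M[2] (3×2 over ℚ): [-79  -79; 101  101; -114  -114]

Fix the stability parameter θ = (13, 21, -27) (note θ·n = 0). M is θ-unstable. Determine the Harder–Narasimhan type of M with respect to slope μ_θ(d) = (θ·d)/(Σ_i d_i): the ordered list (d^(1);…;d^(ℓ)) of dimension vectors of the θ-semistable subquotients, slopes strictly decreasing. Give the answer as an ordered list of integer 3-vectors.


Interval decomposition of M: I[1,1], I[1,2], I[1,3], I[3,3]^2.
HN type (ℓ=4): μ^(1)=21; μ^(2)=13; μ^(3)=7/3; μ^(4)=-27

((0, 1, 0); (2, 0, 0); (1, 1, 1); (0, 0, 2))


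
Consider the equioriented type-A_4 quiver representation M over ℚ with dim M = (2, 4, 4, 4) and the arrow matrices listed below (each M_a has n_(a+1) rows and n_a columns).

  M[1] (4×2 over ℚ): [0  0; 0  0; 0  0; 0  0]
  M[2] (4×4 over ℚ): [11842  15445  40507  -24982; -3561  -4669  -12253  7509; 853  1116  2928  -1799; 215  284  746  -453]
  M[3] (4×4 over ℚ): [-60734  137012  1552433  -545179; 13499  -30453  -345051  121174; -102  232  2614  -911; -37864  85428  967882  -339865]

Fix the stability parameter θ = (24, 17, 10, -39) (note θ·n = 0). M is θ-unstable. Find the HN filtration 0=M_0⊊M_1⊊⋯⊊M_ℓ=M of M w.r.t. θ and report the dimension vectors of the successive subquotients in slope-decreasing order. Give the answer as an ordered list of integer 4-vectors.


Interval decomposition of M: I[1,1]^2, I[2,4]^4.
HN type (ℓ=2): μ^(1)=24; μ^(2)=-4

((2, 0, 0, 0); (0, 4, 4, 4))


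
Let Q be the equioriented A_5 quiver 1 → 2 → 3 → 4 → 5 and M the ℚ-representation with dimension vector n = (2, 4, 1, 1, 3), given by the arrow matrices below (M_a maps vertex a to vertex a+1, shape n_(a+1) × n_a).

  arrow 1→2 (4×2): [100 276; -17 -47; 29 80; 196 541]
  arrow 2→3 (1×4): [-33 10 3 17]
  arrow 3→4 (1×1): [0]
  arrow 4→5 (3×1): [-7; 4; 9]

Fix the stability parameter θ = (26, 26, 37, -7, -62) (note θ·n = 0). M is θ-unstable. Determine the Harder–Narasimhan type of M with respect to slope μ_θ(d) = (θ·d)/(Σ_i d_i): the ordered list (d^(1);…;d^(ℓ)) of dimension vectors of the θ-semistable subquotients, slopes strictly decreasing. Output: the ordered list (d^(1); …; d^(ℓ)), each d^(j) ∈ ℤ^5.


Barcode: M ≅ I[1,2], I[1,3], I[2,2]^2, I[4,5], I[5,5]^2. HN layers by μ_θ (4 steps, strictly decreasing):
  μ^(1)=37; μ^(2)=26; μ^(3)=-69/2; μ^(4)=-62

((0, 0, 1, 0, 0); (2, 4, 0, 0, 0); (0, 0, 0, 1, 1); (0, 0, 0, 0, 2))


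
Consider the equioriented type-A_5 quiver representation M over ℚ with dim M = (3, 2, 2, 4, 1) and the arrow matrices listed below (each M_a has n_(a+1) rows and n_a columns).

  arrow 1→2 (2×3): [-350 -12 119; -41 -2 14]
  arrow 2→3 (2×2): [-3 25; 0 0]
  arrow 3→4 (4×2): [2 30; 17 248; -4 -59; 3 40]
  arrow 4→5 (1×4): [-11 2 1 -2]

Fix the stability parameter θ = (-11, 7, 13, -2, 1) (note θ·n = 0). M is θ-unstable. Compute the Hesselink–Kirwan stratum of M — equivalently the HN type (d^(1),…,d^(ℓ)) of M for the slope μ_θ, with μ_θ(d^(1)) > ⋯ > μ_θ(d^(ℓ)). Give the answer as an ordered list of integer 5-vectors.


Interval decomposition of M: I[1,1], I[1,2], I[1,5], I[3,4], I[4,4]^2.
HN type (ℓ=5): μ^(1)=7; μ^(2)=11/2; μ^(3)=19/4; μ^(4)=-2; μ^(5)=-11

((0, 1, 0, 0, 0); (0, 0, 1, 1, 0); (0, 1, 1, 1, 1); (0, 0, 0, 2, 0); (3, 0, 0, 0, 0))


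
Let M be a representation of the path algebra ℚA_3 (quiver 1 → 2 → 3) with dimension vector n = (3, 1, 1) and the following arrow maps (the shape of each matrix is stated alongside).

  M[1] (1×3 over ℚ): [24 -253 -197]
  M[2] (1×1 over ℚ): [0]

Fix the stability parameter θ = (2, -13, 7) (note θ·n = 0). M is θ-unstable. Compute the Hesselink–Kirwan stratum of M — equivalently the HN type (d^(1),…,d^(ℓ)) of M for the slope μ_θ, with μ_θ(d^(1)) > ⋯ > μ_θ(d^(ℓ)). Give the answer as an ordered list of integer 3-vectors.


Via rank(M_{q-1}∘⋯∘M_p): M ≅ I[1,1]^2, I[1,2], I[3,3].
μ_θ-semistable layers: μ^(1)=7; μ^(2)=2; μ^(3)=-11/2

((0, 0, 1); (2, 0, 0); (1, 1, 0))


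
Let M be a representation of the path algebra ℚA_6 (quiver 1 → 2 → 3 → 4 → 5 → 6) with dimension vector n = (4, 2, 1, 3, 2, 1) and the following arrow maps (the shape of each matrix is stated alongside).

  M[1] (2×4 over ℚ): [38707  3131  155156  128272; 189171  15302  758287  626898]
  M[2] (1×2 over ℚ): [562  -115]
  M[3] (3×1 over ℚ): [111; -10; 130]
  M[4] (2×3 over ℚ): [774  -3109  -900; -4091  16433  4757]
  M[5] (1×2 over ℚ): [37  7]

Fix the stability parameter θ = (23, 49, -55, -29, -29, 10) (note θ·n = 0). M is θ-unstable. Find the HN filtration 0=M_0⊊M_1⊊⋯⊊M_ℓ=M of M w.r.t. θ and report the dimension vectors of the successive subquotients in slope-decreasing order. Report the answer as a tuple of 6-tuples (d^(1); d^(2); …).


Interval decomposition of M: I[1,1]^2, I[1,2], I[1,6], I[4,4], I[4,5].
HN type (ℓ=5): μ^(1)=49; μ^(2)=23; μ^(3)=10; μ^(4)=-41/5; μ^(5)=-29

((0, 1, 0, 0, 0, 0); (3, 0, 0, 0, 0, 0); (0, 0, 0, 0, 0, 1); (1, 1, 1, 1, 1, 0); (0, 0, 0, 2, 1, 0))


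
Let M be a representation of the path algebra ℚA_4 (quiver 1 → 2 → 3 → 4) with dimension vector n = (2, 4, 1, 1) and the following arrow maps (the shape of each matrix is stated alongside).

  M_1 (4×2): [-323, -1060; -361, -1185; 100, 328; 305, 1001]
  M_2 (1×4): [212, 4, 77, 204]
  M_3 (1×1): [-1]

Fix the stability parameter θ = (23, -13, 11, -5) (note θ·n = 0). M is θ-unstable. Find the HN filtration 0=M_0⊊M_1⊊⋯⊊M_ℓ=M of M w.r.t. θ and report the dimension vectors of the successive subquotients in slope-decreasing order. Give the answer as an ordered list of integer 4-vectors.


Via rank(M_{q-1}∘⋯∘M_p): M ≅ I[1,2]^2, I[2,2], I[2,4].
μ_θ-semistable layers: μ^(1)=5; μ^(2)=3; μ^(3)=-13

((2, 2, 0, 0); (0, 0, 1, 1); (0, 2, 0, 0))


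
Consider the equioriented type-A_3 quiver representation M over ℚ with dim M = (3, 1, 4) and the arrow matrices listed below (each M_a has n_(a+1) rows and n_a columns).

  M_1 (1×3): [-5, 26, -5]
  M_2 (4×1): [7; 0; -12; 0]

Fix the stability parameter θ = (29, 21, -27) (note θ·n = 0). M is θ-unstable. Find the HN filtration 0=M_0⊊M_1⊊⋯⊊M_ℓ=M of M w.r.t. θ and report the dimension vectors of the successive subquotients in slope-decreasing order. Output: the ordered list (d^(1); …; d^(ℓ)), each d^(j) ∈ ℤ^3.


Barcode: M ≅ I[1,1]^2, I[1,3], I[3,3]^3. HN layers by μ_θ (3 steps, strictly decreasing):
  μ^(1)=29; μ^(2)=23/3; μ^(3)=-27

((2, 0, 0); (1, 1, 1); (0, 0, 3))


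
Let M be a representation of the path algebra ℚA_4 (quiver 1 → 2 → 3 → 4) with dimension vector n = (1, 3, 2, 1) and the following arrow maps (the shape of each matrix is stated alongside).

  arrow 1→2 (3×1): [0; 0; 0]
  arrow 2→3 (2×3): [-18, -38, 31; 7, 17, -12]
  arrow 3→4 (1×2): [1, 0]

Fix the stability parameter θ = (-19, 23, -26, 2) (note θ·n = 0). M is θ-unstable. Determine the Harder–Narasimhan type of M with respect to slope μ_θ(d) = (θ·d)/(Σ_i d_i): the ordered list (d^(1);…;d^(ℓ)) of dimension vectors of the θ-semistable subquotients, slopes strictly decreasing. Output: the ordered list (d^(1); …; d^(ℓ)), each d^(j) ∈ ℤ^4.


Via rank(M_{q-1}∘⋯∘M_p): M ≅ I[1,1], I[2,2], I[2,3], I[2,4].
μ_θ-semistable layers: μ^(1)=23; μ^(2)=2; μ^(3)=-3/2; μ^(4)=-19

((0, 1, 0, 0); (0, 0, 0, 1); (0, 2, 2, 0); (1, 0, 0, 0))


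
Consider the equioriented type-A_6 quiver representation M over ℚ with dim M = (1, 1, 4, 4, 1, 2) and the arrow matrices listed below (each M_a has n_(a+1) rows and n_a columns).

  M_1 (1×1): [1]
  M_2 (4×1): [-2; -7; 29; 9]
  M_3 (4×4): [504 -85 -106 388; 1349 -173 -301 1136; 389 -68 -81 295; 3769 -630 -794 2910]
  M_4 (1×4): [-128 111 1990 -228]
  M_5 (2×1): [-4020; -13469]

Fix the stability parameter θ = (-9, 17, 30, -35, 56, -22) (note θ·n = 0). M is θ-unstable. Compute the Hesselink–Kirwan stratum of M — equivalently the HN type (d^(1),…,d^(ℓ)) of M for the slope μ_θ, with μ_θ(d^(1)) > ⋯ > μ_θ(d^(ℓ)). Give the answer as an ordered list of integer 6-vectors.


Interval decomposition of M: I[1,4], I[3,4]^2, I[3,6], I[6,6].
HN type (ℓ=5): μ^(1)=17; μ^(2)=4; μ^(3)=-5/2; μ^(4)=-9; μ^(5)=-22

((0, 0, 0, 0, 1, 1); (0, 1, 1, 1, 0, 0); (0, 0, 3, 3, 0, 0); (1, 0, 0, 0, 0, 0); (0, 0, 0, 0, 0, 1))


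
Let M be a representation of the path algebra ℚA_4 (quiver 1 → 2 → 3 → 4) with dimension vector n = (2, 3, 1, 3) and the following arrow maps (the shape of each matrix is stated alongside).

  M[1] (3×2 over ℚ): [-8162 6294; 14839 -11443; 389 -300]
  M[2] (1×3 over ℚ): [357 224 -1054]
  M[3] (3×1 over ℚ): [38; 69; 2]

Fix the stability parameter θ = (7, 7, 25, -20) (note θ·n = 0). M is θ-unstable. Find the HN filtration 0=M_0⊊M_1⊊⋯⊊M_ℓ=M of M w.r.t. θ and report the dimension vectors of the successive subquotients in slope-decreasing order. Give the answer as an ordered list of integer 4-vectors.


Barcode: M ≅ I[1,2], I[1,4], I[2,2], I[4,4]^2. HN layers by μ_θ (3 steps, strictly decreasing):
  μ^(1)=7; μ^(2)=19/4; μ^(3)=-20

((1, 2, 0, 0); (1, 1, 1, 1); (0, 0, 0, 2))


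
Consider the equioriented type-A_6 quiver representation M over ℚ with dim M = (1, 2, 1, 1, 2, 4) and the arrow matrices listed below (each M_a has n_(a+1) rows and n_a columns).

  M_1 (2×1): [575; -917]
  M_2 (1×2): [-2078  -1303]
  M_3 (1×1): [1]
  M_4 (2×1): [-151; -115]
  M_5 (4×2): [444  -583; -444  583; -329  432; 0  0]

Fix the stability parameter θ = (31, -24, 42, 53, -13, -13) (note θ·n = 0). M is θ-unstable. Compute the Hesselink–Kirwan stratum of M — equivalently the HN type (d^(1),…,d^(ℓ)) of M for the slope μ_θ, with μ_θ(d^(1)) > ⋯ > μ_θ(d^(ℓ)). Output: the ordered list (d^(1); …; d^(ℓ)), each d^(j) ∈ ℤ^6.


Barcode: M ≅ I[1,6], I[2,2], I[5,6], I[6,6]^2. HN layers by μ_θ (4 steps, strictly decreasing):
  μ^(1)=69/4; μ^(2)=7/2; μ^(3)=-13; μ^(4)=-24

((0, 0, 1, 1, 1, 1); (1, 1, 0, 0, 0, 0); (0, 0, 0, 0, 1, 3); (0, 1, 0, 0, 0, 0))


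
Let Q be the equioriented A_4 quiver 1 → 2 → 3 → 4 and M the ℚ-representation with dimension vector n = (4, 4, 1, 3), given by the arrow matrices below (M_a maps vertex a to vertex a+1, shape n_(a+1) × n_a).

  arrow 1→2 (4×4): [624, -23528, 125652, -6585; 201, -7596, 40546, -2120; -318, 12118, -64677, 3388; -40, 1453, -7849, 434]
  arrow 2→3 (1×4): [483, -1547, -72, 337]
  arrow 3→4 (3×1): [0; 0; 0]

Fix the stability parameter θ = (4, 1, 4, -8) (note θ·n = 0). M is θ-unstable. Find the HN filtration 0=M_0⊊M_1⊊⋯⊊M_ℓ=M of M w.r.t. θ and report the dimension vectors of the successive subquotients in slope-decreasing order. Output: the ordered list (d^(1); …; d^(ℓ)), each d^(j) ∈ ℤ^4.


Via rank(M_{q-1}∘⋯∘M_p): M ≅ I[1,2]^3, I[1,3], I[4,4]^3.
μ_θ-semistable layers: μ^(1)=4; μ^(2)=5/2; μ^(3)=-8

((0, 0, 1, 0); (4, 4, 0, 0); (0, 0, 0, 3))


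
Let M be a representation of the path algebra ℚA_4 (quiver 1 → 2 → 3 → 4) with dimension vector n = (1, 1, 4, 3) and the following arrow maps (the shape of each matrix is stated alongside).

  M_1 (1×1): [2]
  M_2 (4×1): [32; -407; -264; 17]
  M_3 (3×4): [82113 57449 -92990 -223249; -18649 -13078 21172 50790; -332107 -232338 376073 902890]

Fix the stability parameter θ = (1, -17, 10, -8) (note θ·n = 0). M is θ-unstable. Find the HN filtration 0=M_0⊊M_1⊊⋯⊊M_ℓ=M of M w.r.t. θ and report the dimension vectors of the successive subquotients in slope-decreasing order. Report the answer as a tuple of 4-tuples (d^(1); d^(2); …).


Interval decomposition of M: I[1,3], I[3,4]^3.
HN type (ℓ=3): μ^(1)=10; μ^(2)=1; μ^(3)=-8

((0, 0, 1, 0); (0, 0, 3, 3); (1, 1, 0, 0))


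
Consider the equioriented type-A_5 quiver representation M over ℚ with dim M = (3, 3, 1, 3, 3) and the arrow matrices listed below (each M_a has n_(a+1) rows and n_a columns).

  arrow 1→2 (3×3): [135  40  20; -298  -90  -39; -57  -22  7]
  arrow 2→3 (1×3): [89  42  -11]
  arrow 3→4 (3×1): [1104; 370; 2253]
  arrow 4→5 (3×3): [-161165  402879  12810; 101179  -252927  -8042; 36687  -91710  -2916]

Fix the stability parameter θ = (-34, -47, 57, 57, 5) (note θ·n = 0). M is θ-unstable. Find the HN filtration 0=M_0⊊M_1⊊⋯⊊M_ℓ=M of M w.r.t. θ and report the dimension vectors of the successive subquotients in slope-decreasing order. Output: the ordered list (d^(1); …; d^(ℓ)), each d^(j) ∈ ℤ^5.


Interval decomposition of M: I[1,1], I[1,2], I[1,4], I[2,2], I[4,5]^2, I[5,5].
HN type (ℓ=6): μ^(1)=57; μ^(2)=31; μ^(3)=5; μ^(4)=-34; μ^(5)=-81/2; μ^(6)=-47

((0, 0, 1, 1, 0); (0, 0, 0, 2, 2); (0, 0, 0, 0, 1); (1, 0, 0, 0, 0); (2, 2, 0, 0, 0); (0, 1, 0, 0, 0))


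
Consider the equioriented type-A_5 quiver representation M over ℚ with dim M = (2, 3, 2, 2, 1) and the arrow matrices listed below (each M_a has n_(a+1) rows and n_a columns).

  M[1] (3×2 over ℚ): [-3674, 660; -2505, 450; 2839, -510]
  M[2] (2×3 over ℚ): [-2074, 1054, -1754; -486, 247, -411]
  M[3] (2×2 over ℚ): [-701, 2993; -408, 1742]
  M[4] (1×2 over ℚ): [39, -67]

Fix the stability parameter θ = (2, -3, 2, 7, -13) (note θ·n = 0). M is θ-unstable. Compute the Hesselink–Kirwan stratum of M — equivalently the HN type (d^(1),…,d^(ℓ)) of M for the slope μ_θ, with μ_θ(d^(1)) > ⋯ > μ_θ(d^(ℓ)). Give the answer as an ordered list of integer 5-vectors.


Via rank(M_{q-1}∘⋯∘M_p): M ≅ I[1,1], I[1,2], I[2,4], I[2,5].
μ_θ-semistable layers: μ^(1)=7; μ^(2)=2; μ^(3)=-1/2; μ^(4)=-4/3; μ^(5)=-3

((0, 0, 0, 1, 0); (1, 0, 1, 0, 0); (1, 1, 0, 0, 0); (0, 0, 1, 1, 1); (0, 2, 0, 0, 0))


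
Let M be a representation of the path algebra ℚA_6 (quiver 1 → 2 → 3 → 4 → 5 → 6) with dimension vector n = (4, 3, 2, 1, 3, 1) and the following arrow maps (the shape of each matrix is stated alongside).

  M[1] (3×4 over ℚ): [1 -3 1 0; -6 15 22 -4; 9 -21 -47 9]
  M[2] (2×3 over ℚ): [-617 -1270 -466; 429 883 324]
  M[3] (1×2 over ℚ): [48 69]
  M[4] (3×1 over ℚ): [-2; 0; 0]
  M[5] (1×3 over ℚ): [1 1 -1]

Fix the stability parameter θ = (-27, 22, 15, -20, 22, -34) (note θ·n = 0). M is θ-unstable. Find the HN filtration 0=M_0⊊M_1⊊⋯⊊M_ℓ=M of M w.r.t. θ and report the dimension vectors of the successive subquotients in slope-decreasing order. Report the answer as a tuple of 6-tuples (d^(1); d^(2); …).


Via rank(M_{q-1}∘⋯∘M_p): M ≅ I[1,1], I[1,2], I[1,3], I[1,6], I[5,5]^2.
μ_θ-semistable layers: μ^(1)=22; μ^(2)=37/2; μ^(3)=1; μ^(4)=-27

((0, 1, 0, 0, 2, 0); (0, 1, 1, 0, 0, 0); (0, 1, 1, 1, 1, 1); (4, 0, 0, 0, 0, 0))


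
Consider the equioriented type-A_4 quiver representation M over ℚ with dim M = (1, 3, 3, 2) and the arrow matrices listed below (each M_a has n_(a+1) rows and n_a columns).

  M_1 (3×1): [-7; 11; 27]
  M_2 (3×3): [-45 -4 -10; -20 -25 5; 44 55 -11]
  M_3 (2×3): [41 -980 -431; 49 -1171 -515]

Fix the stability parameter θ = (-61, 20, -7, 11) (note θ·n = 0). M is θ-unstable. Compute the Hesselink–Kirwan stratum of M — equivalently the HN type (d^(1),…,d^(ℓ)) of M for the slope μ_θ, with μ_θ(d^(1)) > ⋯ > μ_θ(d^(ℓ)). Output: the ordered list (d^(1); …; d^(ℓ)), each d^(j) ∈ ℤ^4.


Interval decomposition of M: I[1,4], I[2,2], I[2,4], I[3,3].
HN type (ℓ=5): μ^(1)=20; μ^(2)=11; μ^(3)=13/2; μ^(4)=-7; μ^(5)=-61

((0, 1, 0, 0); (0, 0, 0, 2); (0, 2, 2, 0); (0, 0, 1, 0); (1, 0, 0, 0))


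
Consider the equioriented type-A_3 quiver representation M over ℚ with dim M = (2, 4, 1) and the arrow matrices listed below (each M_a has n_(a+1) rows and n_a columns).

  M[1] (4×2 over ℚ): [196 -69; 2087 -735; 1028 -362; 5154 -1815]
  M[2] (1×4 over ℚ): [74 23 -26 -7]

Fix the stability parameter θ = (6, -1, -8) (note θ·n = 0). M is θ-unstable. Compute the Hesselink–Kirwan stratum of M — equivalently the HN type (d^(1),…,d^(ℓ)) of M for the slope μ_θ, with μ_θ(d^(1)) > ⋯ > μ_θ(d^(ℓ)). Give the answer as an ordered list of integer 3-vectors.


Via rank(M_{q-1}∘⋯∘M_p): M ≅ I[1,2], I[1,3], I[2,2]^2.
μ_θ-semistable layers: μ^(1)=5/2; μ^(2)=-1

((1, 1, 0); (1, 3, 1))


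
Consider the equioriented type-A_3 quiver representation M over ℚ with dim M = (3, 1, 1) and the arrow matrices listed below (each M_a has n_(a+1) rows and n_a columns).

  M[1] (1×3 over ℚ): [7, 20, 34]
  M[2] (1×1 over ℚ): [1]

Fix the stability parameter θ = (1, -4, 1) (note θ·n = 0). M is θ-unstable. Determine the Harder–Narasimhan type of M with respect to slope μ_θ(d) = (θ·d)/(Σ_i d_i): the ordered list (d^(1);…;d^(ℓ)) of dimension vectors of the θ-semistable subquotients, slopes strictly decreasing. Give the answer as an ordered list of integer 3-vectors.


Interval decomposition of M: I[1,1]^2, I[1,3].
HN type (ℓ=2): μ^(1)=1; μ^(2)=-3/2

((2, 0, 1); (1, 1, 0))


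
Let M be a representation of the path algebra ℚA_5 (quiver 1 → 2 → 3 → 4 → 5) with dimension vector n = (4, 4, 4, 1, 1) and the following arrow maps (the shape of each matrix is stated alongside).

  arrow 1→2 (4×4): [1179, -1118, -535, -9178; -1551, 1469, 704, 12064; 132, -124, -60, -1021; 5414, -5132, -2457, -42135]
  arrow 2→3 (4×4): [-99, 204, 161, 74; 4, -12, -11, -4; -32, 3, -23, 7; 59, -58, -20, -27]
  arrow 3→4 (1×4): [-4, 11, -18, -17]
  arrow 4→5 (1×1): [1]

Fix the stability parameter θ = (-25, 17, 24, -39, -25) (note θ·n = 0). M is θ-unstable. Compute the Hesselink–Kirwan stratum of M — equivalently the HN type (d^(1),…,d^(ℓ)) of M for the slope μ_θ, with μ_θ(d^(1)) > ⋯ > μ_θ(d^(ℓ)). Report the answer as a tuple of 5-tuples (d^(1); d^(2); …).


Via rank(M_{q-1}∘⋯∘M_p): M ≅ I[1,3]^3, I[1,5].
μ_θ-semistable layers: μ^(1)=24; μ^(2)=17; μ^(3)=-23/4; μ^(4)=-25

((0, 0, 3, 0, 0); (0, 3, 0, 0, 0); (0, 1, 1, 1, 1); (4, 0, 0, 0, 0))


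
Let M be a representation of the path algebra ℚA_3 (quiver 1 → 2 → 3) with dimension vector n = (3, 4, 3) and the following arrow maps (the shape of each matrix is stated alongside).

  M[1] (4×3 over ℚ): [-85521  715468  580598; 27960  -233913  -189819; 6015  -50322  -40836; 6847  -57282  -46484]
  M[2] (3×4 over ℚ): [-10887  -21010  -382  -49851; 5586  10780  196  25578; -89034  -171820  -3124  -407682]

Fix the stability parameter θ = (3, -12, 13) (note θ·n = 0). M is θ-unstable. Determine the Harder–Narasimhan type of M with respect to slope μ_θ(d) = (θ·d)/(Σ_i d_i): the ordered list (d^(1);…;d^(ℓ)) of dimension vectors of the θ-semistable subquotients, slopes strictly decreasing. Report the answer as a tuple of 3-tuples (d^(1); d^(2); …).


Barcode: M ≅ I[1,1], I[1,2]^2, I[2,2], I[2,3], I[3,3]^2. HN layers by μ_θ (4 steps, strictly decreasing):
  μ^(1)=13; μ^(2)=3; μ^(3)=-9/2; μ^(4)=-12

((0, 0, 3); (1, 0, 0); (2, 2, 0); (0, 2, 0))


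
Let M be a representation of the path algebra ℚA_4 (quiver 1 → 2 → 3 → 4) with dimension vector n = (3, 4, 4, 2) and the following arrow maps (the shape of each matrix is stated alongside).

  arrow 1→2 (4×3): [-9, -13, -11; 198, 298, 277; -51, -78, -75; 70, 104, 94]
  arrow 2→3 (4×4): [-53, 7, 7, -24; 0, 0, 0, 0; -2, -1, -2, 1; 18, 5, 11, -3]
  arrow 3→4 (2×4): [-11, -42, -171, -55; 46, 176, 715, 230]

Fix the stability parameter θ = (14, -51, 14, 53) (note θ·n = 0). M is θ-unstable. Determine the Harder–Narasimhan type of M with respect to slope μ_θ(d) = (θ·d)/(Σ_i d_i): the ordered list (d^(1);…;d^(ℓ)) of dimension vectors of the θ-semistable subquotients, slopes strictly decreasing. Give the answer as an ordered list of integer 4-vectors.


Barcode: M ≅ I[1,3], I[1,4]^2, I[2,2], I[3,3]. HN layers by μ_θ (4 steps, strictly decreasing):
  μ^(1)=53; μ^(2)=14; μ^(3)=-37/2; μ^(4)=-51

((0, 0, 0, 2); (0, 0, 4, 0); (3, 3, 0, 0); (0, 1, 0, 0))


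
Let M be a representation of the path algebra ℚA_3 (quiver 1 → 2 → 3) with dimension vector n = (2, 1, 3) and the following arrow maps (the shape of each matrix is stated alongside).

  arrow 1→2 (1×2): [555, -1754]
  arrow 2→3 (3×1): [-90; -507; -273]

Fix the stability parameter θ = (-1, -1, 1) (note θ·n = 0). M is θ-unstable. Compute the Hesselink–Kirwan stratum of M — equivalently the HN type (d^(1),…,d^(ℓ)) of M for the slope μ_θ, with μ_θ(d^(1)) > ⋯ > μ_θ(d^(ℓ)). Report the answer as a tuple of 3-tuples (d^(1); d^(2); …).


Interval decomposition of M: I[1,1], I[1,3], I[3,3]^2.
HN type (ℓ=2): μ^(1)=1; μ^(2)=-1

((0, 0, 3); (2, 1, 0))


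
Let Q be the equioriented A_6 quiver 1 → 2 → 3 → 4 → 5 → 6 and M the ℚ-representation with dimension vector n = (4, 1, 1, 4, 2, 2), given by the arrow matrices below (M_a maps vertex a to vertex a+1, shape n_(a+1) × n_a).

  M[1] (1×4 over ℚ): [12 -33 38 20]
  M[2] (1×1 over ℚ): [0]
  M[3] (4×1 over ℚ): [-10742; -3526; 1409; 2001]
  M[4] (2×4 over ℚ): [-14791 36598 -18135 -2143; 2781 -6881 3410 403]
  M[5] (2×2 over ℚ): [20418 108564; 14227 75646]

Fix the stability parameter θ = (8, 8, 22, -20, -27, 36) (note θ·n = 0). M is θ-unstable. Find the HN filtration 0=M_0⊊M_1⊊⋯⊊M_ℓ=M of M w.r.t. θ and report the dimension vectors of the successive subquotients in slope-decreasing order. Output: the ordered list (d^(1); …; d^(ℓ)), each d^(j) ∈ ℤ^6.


Via rank(M_{q-1}∘⋯∘M_p): M ≅ I[1,1]^3, I[1,2], I[3,6], I[4,4]^2, I[4,5], I[6,6].
μ_θ-semistable layers: μ^(1)=36; μ^(2)=8; μ^(3)=-25/3; μ^(4)=-20; μ^(5)=-47/2

((0, 0, 0, 0, 0, 2); (4, 1, 0, 0, 0, 0); (0, 0, 1, 1, 1, 0); (0, 0, 0, 2, 0, 0); (0, 0, 0, 1, 1, 0))


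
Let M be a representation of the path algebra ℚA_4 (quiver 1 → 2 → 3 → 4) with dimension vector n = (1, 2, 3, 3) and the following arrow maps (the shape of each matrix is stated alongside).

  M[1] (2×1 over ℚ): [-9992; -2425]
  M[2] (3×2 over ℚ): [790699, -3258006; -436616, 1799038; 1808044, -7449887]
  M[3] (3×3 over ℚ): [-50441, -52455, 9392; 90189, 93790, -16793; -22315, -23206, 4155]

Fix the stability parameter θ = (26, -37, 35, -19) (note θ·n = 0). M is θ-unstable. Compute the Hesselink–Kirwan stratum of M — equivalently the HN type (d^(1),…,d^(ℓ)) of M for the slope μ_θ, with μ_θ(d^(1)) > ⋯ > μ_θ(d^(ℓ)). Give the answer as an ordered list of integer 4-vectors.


Via rank(M_{q-1}∘⋯∘M_p): M ≅ I[1,4], I[2,4], I[3,3], I[4,4].
μ_θ-semistable layers: μ^(1)=35; μ^(2)=8; μ^(3)=-11/2; μ^(4)=-19; μ^(5)=-37

((0, 0, 1, 0); (0, 0, 2, 2); (1, 1, 0, 0); (0, 0, 0, 1); (0, 1, 0, 0))


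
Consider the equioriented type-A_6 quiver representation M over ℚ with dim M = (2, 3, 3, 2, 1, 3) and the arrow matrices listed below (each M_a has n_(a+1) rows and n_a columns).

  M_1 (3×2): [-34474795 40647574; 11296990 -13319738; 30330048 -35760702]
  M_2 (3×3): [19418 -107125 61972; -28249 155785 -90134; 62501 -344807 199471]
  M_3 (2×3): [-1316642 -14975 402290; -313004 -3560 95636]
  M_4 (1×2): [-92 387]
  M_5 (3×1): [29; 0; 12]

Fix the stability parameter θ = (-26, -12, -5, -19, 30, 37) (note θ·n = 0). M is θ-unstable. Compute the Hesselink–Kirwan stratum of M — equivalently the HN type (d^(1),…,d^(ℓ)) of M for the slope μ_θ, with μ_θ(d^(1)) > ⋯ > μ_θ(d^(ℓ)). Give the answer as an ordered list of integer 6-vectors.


Barcode: M ≅ I[1,4], I[1,6], I[2,3], I[6,6]^2. HN layers by μ_θ (5 steps, strictly decreasing):
  μ^(1)=37; μ^(2)=30; μ^(3)=-5; μ^(4)=-12; μ^(5)=-26

((0, 0, 0, 0, 0, 3); (0, 0, 0, 0, 1, 0); (0, 0, 1, 0, 0, 0); (0, 3, 2, 2, 0, 0); (2, 0, 0, 0, 0, 0))


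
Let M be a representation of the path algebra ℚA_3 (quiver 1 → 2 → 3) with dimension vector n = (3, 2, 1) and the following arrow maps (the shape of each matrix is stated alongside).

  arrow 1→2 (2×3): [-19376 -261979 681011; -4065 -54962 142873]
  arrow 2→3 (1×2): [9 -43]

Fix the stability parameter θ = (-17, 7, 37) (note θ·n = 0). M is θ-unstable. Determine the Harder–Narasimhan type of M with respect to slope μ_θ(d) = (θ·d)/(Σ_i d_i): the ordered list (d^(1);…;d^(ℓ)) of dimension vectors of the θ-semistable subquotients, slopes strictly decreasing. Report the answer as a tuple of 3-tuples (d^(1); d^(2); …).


Barcode: M ≅ I[1,1], I[1,2], I[1,3]. HN layers by μ_θ (3 steps, strictly decreasing):
  μ^(1)=37; μ^(2)=7; μ^(3)=-17

((0, 0, 1); (0, 2, 0); (3, 0, 0))
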